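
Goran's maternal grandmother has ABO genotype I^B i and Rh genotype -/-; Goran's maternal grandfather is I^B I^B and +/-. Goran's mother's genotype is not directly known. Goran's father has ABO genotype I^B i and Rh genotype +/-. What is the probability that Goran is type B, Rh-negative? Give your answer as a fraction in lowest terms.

Goran's mother's ABO genotype from I^B i × I^B I^B: 1/2 I^B I^B, 1/2 I^B i.
Crossing each possibility with the father I^B i and summing P(type B): 1/2·1 + 1/2·3/4 = 7/8.
Similarly for Rh via the mother's Rh distribution: P(Rh-) = 3/8.
Independent loci: 7/8 × 3/8 = 21/64.

21/64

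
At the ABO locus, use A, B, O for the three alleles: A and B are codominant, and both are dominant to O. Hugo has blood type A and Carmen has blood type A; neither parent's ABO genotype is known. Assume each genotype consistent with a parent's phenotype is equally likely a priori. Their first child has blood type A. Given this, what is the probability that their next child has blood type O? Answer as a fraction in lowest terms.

Possible genotypes: Hugo ∈ {AA, AO}; Carmen ∈ {AA, AO}.
Weight each parental genotype pair by prior × P(type-A child):
  AA × AA: posterior weight 4/15; P(next child type O) = 0.
  AA × AO: posterior weight 4/15; P(next child type O) = 0.
  AO × AA: posterior weight 4/15; P(next child type O) = 0.
  AO × AO: posterior weight 1/5; P(next child type O) = 1/4.
Weighted sum = 1/20.

1/20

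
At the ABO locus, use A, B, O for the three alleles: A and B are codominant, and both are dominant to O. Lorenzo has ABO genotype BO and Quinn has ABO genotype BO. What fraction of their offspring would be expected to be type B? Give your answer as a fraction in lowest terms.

ABO cross BO × BO → offspring phenotypes: 1/4 O, 3/4 B.
So P(type B) = 3/4.

3/4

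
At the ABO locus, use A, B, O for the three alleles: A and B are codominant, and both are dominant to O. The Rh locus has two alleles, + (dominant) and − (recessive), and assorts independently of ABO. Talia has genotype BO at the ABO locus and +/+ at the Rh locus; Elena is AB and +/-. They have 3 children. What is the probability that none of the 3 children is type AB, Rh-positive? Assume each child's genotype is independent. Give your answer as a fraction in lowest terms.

ABO cross BO × AB → 1/4 A, 1/2 B, 1/4 AB.
Rh cross +/+ × +/- → 1 Rh+; so P(type AB, Rh-positive) = 1/4 × 1 = 1/4 per child.
P(not type AB, Rh-positive) = 3/4 for one child; (3/4)^3 = 27/64.

27/64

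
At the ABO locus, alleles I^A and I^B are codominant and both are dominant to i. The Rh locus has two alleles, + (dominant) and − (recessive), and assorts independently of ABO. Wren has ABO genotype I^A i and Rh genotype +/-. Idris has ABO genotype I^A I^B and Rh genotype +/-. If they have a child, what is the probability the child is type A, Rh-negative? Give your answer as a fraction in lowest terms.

1/8

ABO cross I^A i × I^A I^B → offspring phenotypes: 1/2 A, 1/4 B, 1/4 AB.
Rh cross +/- × +/- → 3/4 Rh+, 1/4 Rh-.
Independent loci: P(type A, Rh-negative) = 1/2 × 1/4 = 1/8.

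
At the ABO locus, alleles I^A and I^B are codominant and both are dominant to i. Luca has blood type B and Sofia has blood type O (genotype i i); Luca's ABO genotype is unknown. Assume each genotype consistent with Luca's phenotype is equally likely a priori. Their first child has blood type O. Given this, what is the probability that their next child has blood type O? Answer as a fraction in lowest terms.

Possible genotypes: Luca ∈ {I^B I^B, I^B i}; Sofia ∈ {i i}.
Weight each parental genotype pair by prior × P(type-O child):
  I^B i × i i: posterior weight 1; P(next child type O) = 1/2.
Weighted sum = 1/2.

1/2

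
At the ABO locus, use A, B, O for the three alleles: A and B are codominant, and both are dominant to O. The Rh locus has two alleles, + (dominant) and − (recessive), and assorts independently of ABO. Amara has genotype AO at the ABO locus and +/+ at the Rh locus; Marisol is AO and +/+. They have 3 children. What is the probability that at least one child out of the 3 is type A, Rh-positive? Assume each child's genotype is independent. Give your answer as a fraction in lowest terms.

ABO cross AO × AO → 1/4 O, 3/4 A.
Rh cross +/+ × +/+ → 1 Rh+; so P(type A, Rh-positive) = 3/4 × 1 = 3/4 per child.
P(none) = (1/4)^3 = 1/64; P(at least one) = 1 − 1/64 = 63/64.

63/64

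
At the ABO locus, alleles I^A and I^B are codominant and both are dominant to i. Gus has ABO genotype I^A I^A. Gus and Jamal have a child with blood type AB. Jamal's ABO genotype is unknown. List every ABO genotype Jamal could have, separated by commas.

For each candidate genotype of Jamal, check whether crossing it with I^A I^A can produce every observed child phenotype.
  I^A I^A → possible child types {A} ✗
  I^A I^B → possible child types {A, AB} ✓
  I^A i → possible child types {A} ✗
  I^B I^B → possible child types {AB} ✓
  I^B i → possible child types {A, AB} ✓
  i i → possible child types {A} ✗

I^A I^B, I^B I^B, I^B i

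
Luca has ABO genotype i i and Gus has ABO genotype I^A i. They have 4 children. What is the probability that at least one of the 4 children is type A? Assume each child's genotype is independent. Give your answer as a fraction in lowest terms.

ABO cross i i × I^A i → 1/2 O, 1/2 A.
So P(type A) = 1/2 per child.
P(none) = (1/2)^4 = 1/16; P(at least one) = 1 − 1/16 = 15/16.

15/16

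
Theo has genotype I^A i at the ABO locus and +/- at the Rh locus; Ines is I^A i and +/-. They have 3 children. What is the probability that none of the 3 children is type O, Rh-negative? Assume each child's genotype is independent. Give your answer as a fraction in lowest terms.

3375/4096

ABO cross I^A i × I^A i → 1/4 O, 3/4 A.
Rh cross +/- × +/- → 3/4 Rh+, 1/4 Rh-; so P(type O, Rh-negative) = 1/4 × 1/4 = 1/16 per child.
P(not type O, Rh-negative) = 15/16 for one child; (15/16)^3 = 3375/4096.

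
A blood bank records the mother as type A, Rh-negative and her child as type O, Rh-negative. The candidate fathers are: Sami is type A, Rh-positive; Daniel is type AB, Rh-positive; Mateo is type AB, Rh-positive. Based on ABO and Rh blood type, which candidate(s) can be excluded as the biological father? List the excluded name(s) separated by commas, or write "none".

Daniel, Mateo

A candidate is excluded only if no genotype consistent with his phenotype could produce a type O, Rh-negative child with a type A, Rh-negative mother.
Daniel (type AB, Rh+): no genotype consistent with that phenotype can produce a type-O Rh- child with a type-A mother.
Mateo (type AB, Rh+): no genotype consistent with that phenotype can produce a type-O Rh- child with a type-A mother.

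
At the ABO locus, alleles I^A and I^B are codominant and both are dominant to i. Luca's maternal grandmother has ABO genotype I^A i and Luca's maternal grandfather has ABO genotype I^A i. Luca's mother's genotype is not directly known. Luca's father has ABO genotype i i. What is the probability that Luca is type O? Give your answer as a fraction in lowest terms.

1/2

Luca's mother's ABO genotype from I^A i × I^A i: 1/4 I^A I^A, 1/2 I^A i, 1/4 i i.
Crossing each possibility with the father i i and summing P(type O): 1/4·0 + 1/2·1/2 + 1/4·1 = 1/2.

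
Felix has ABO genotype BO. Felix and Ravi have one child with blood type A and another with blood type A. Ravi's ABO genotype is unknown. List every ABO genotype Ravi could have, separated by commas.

For each candidate genotype of Ravi, check whether crossing it with BO can produce every observed child phenotype.
  AA → possible child types {A, AB} ✓
  AB → possible child types {A, B, AB} ✓
  AO → possible child types {O, A, B, AB} ✓
  BB → possible child types {B} ✗
  BO → possible child types {O, B} ✗
  OO → possible child types {O, B} ✗

AA, AB, AO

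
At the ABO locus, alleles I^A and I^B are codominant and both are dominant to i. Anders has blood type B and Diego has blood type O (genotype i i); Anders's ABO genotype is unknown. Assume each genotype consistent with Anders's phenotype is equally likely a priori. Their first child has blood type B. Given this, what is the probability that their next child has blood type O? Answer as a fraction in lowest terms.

1/6

Possible genotypes: Anders ∈ {I^B I^B, I^B i}; Diego ∈ {i i}.
Weight each parental genotype pair by prior × P(type-B child):
  I^B I^B × i i: posterior weight 2/3; P(next child type O) = 0.
  I^B i × i i: posterior weight 1/3; P(next child type O) = 1/2.
Weighted sum = 1/6.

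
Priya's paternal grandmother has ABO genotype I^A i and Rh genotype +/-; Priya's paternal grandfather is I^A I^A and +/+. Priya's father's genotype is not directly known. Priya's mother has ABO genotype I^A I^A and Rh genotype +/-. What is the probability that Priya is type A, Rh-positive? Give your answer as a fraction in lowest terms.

Priya's father's ABO genotype from I^A i × I^A I^A: 1/2 I^A I^A, 1/2 I^A i.
Crossing each possibility with the mother I^A I^A and summing P(type A): 1/2·1 + 1/2·1 = 1.
Similarly for Rh via the father's Rh distribution: P(Rh+) = 7/8.
Independent loci: 1 × 7/8 = 7/8.

7/8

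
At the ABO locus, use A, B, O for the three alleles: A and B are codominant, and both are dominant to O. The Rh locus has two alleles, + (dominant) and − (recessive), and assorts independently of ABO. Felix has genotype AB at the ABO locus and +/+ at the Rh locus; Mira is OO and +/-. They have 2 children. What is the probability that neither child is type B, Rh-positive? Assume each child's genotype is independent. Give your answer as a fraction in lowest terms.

ABO cross AB × OO → 1/2 A, 1/2 B.
Rh cross +/+ × +/- → 1 Rh+; so P(type B, Rh-positive) = 1/2 × 1 = 1/2 per child.
P(not type B, Rh-positive) = 1/2 for one child; (1/2)^2 = 1/4.

1/4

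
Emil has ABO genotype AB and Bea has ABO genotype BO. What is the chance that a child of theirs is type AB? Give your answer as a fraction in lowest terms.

ABO cross AB × BO → offspring phenotypes: 1/4 A, 1/2 B, 1/4 AB.
So P(type AB) = 1/4.

1/4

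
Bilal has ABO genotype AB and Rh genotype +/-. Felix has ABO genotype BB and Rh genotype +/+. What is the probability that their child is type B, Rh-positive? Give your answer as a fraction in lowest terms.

ABO cross AB × BB → offspring phenotypes: 1/2 B, 1/2 AB.
Rh cross +/- × +/+ → 1 Rh+.
Independent loci: P(type B, Rh-positive) = 1/2 × 1 = 1/2.

1/2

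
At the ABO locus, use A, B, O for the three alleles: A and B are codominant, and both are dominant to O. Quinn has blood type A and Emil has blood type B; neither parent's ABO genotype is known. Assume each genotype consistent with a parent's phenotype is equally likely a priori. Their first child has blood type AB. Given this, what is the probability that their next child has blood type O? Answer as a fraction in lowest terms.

Possible genotypes: Quinn ∈ {AA, AO}; Emil ∈ {BB, BO}.
Weight each parental genotype pair by prior × P(type-AB child):
  AA × BB: posterior weight 4/9; P(next child type O) = 0.
  AA × BO: posterior weight 2/9; P(next child type O) = 0.
  AO × BB: posterior weight 2/9; P(next child type O) = 0.
  AO × BO: posterior weight 1/9; P(next child type O) = 1/4.
Weighted sum = 1/36.

1/36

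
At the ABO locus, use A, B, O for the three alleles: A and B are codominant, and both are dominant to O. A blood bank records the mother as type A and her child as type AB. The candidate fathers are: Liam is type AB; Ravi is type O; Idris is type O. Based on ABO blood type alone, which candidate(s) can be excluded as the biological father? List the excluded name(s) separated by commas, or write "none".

Ravi, Idris

A candidate is excluded only if no genotype consistent with his phenotype could produce a type AB child with a type A mother.
Ravi (type O): no genotype consistent with that phenotype can produce a type-AB child with a type-A mother.
Idris (type O): no genotype consistent with that phenotype can produce a type-AB child with a type-A mother.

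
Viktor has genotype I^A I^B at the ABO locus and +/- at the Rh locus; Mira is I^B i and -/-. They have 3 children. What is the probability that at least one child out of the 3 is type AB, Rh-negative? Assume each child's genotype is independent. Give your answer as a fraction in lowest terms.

169/512

ABO cross I^A I^B × I^B i → 1/4 A, 1/2 B, 1/4 AB.
Rh cross +/- × -/- → 1/2 Rh+, 1/2 Rh-; so P(type AB, Rh-negative) = 1/4 × 1/2 = 1/8 per child.
P(none) = (7/8)^3 = 343/512; P(at least one) = 1 − 343/512 = 169/512.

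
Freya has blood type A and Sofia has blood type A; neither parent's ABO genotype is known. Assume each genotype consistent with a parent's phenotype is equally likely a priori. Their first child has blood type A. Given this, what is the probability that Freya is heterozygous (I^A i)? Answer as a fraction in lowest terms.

Possible genotypes: Freya ∈ {I^A I^A, I^A i}; Sofia ∈ {I^A I^A, I^A i}.
Weight each parental genotype pair by prior × P(type-A child):
  I^A I^A × I^A I^A: posterior weight 4/15.
  I^A I^A × I^A i: posterior weight 4/15.
  I^A i × I^A I^A: posterior weight 4/15.
  I^A i × I^A i: posterior weight 1/5.
Sum the posterior weight over pairs where Freya is I^A i: 7/15.

7/15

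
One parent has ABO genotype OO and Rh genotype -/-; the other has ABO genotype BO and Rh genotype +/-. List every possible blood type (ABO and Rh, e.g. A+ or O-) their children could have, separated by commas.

O+, O-, B+, B-

Gametes from OO × BO give offspring ABO genotypes BO, OO, i.e. phenotypes O, B.
Rh cross -/- × +/- → phenotypes Rh+, Rh-.
Combining independently: O+, O-, B+, B-.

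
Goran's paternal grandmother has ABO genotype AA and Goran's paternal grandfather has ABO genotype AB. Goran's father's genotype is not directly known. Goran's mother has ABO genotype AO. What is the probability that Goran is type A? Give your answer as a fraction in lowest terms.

Goran's father's ABO genotype from AA × AB: 1/2 AA, 1/2 AB.
Crossing each possibility with the mother AO and summing P(type A): 1/2·1 + 1/2·1/2 = 3/4.

3/4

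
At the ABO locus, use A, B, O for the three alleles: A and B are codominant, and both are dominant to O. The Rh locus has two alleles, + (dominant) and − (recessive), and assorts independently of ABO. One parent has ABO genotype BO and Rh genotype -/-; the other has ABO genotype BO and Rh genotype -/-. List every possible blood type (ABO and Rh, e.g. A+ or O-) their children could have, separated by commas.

O-, B-

Gametes from BO × BO give offspring ABO genotypes BB, BO, OO, i.e. phenotypes O, B.
Rh cross -/- × -/- → phenotypes Rh-.
Combining independently: O-, B-.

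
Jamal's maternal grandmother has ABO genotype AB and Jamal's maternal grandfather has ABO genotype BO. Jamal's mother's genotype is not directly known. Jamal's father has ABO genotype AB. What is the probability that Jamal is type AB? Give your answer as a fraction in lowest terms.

Jamal's mother's ABO genotype from AB × BO: 1/4 AB, 1/4 AO, 1/4 BB, 1/4 BO.
Crossing each possibility with the father AB and summing P(type AB): 1/4·1/2 + 1/4·1/4 + 1/4·1/2 + 1/4·1/4 = 3/8.

3/8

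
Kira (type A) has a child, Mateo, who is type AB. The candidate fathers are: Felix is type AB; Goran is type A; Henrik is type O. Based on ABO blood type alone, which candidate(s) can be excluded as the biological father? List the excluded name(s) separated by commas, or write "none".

A candidate is excluded only if no genotype consistent with his phenotype could produce a type AB child with a type A mother.
Goran (type A): no genotype consistent with that phenotype can produce a type-AB child with a type-A mother.
Henrik (type O): no genotype consistent with that phenotype can produce a type-AB child with a type-A mother.

Goran, Henrik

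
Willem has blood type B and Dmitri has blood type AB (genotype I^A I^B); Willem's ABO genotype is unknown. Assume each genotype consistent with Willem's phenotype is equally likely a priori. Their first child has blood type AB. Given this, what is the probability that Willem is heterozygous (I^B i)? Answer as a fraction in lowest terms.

1/3

Possible genotypes: Willem ∈ {I^B I^B, I^B i}; Dmitri ∈ {I^A I^B}.
Weight each parental genotype pair by prior × P(type-AB child):
  I^B I^B × I^A I^B: posterior weight 2/3.
  I^B i × I^A I^B: posterior weight 1/3.
Sum the posterior weight over pairs where Willem is I^B i: 1/3.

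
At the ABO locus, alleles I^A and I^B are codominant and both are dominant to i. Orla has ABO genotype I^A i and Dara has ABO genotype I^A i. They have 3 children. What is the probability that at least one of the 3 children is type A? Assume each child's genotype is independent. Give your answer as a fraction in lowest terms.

63/64

ABO cross I^A i × I^A i → 1/4 O, 3/4 A.
So P(type A) = 3/4 per child.
P(none) = (1/4)^3 = 1/64; P(at least one) = 1 − 1/64 = 63/64.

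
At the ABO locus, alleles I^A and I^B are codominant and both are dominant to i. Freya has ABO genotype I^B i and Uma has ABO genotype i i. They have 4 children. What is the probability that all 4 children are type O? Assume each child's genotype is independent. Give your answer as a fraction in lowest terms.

1/16

ABO cross I^B i × i i → 1/2 O, 1/2 B.
So P(type O) = 1/2 per child.
All 4 independent: (1/2)^4 = 1/16.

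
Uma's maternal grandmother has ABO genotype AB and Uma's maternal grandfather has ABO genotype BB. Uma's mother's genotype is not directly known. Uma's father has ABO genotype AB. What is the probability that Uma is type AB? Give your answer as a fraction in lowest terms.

1/2

Uma's mother's ABO genotype from AB × BB: 1/2 AB, 1/2 BB.
Crossing each possibility with the father AB and summing P(type AB): 1/2·1/2 + 1/2·1/2 = 1/2.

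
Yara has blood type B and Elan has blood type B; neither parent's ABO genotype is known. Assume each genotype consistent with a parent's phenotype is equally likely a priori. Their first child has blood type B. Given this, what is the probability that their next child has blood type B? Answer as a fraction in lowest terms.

19/20

Possible genotypes: Yara ∈ {BB, BO}; Elan ∈ {BB, BO}.
Weight each parental genotype pair by prior × P(type-B child):
  BB × BB: posterior weight 4/15; P(next child type B) = 1.
  BB × BO: posterior weight 4/15; P(next child type B) = 1.
  BO × BB: posterior weight 4/15; P(next child type B) = 1.
  BO × BO: posterior weight 1/5; P(next child type B) = 3/4.
Weighted sum = 19/20.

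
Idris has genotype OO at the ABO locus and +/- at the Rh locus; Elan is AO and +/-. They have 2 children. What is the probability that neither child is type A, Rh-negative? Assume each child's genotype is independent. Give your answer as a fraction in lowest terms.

ABO cross OO × AO → 1/2 O, 1/2 A.
Rh cross +/- × +/- → 3/4 Rh+, 1/4 Rh-; so P(type A, Rh-negative) = 1/2 × 1/4 = 1/8 per child.
P(not type A, Rh-negative) = 7/8 for one child; (7/8)^2 = 49/64.

49/64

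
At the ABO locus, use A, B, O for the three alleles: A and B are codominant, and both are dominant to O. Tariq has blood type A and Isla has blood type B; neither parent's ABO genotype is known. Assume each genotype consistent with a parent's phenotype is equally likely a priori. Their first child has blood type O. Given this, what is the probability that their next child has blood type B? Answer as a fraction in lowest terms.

Possible genotypes: Tariq ∈ {AA, AO}; Isla ∈ {BB, BO}.
Weight each parental genotype pair by prior × P(type-O child):
  AO × BO: posterior weight 1; P(next child type B) = 1/4.
Weighted sum = 1/4.

1/4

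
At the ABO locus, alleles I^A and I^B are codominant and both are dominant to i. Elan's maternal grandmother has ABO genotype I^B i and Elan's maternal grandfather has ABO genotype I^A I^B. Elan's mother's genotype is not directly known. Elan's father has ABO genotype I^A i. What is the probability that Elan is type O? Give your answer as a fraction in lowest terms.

Elan's mother's ABO genotype from I^B i × I^A I^B: 1/4 I^A I^B, 1/4 I^A i, 1/4 I^B I^B, 1/4 I^B i.
Crossing each possibility with the father I^A i and summing P(type O): 1/4·0 + 1/4·1/4 + 1/4·0 + 1/4·1/4 = 1/8.

1/8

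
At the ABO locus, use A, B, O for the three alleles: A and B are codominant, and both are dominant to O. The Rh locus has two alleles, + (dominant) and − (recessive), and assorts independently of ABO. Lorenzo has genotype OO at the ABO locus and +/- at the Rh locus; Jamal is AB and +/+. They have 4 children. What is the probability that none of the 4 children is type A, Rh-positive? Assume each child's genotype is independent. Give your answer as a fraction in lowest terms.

ABO cross OO × AB → 1/2 A, 1/2 B.
Rh cross +/- × +/+ → 1 Rh+; so P(type A, Rh-positive) = 1/2 × 1 = 1/2 per child.
P(not type A, Rh-positive) = 1/2 for one child; (1/2)^4 = 1/16.

1/16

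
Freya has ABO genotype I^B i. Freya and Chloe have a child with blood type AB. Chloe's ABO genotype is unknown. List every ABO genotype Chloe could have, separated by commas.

I^A I^A, I^A I^B, I^A i

For each candidate genotype of Chloe, check whether crossing it with I^B i can produce every observed child phenotype.
  I^A I^A → possible child types {A, AB} ✓
  I^A I^B → possible child types {A, B, AB} ✓
  I^A i → possible child types {O, A, B, AB} ✓
  I^B I^B → possible child types {B} ✗
  I^B i → possible child types {O, B} ✗
  i i → possible child types {O, B} ✗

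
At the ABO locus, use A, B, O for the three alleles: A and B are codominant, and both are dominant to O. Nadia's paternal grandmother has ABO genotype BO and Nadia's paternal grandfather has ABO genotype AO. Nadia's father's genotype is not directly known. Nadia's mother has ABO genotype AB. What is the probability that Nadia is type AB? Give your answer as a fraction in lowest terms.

Nadia's father's ABO genotype from BO × AO: 1/4 AB, 1/4 AO, 1/4 BO, 1/4 OO.
Crossing each possibility with the mother AB and summing P(type AB): 1/4·1/2 + 1/4·1/4 + 1/4·1/4 + 1/4·0 = 1/4.

1/4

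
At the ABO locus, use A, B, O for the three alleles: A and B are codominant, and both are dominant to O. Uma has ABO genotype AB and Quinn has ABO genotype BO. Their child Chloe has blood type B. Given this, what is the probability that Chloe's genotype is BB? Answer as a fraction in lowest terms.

Cross AB × BO → 1/4 AB, 1/4 AO, 1/4 BB, 1/4 BO.
Type-B genotypes among offspring: BB (1/4), BO (1/4); total 1/2.
P(BB | type B) = (1/4) / (1/2) = 1/2.

1/2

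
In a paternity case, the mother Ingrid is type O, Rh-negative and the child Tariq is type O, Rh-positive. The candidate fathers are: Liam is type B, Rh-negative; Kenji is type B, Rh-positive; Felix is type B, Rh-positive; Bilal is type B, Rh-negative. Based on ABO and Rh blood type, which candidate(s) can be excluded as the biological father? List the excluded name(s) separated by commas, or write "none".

A candidate is excluded only if no genotype consistent with his phenotype could produce a type O, Rh-positive child with a type O, Rh-negative mother.
Liam (type B, Rh-): no genotype consistent with that phenotype can produce a type-O Rh+ child with a type-O mother.
Bilal (type B, Rh-): no genotype consistent with that phenotype can produce a type-O Rh+ child with a type-O mother.

Liam, Bilal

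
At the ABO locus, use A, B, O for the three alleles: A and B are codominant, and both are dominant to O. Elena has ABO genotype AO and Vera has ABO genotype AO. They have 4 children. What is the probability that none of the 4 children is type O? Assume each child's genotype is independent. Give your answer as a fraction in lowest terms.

ABO cross AO × AO → 1/4 O, 3/4 A.
So P(type O) = 1/4 per child.
P(not type O) = 3/4 for one child; (3/4)^4 = 81/256.

81/256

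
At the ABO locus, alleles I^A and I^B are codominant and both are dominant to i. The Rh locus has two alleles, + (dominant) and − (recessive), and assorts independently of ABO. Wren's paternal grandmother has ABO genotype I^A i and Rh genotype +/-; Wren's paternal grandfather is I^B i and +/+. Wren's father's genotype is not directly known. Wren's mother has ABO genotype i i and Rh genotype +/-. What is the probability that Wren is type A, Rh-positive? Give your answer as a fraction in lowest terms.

Wren's father's ABO genotype from I^A i × I^B i: 1/4 I^A I^B, 1/4 I^A i, 1/4 I^B i, 1/4 i i.
Crossing each possibility with the mother i i and summing P(type A): 1/4·1/2 + 1/4·1/2 + 1/4·0 + 1/4·0 = 1/4.
Similarly for Rh via the father's Rh distribution: P(Rh+) = 7/8.
Independent loci: 1/4 × 7/8 = 7/32.

7/32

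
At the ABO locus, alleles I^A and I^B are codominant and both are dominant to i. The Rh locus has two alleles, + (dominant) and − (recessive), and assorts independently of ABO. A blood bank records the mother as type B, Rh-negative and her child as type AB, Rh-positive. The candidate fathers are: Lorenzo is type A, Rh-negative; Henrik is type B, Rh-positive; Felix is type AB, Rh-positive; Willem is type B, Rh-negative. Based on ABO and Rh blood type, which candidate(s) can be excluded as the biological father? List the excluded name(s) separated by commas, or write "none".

A candidate is excluded only if no genotype consistent with his phenotype could produce a type AB, Rh-positive child with a type B, Rh-negative mother.
Lorenzo (type A, Rh-): no genotype consistent with that phenotype can produce a type-AB Rh+ child with a type-B mother.
Henrik (type B, Rh+): no genotype consistent with that phenotype can produce a type-AB Rh+ child with a type-B mother.
Willem (type B, Rh-): no genotype consistent with that phenotype can produce a type-AB Rh+ child with a type-B mother.

Lorenzo, Henrik, Willem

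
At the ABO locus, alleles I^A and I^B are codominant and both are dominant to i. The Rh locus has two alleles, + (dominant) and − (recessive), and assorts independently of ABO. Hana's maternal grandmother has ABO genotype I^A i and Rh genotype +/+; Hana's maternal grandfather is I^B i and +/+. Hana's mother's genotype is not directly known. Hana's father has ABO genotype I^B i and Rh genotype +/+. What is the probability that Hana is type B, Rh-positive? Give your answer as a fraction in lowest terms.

Hana's mother's ABO genotype from I^A i × I^B i: 1/4 I^A I^B, 1/4 I^A i, 1/4 I^B i, 1/4 i i.
Crossing each possibility with the father I^B i and summing P(type B): 1/4·1/2 + 1/4·1/4 + 1/4·3/4 + 1/4·1/2 = 1/2.
Similarly for Rh via the mother's Rh distribution: P(Rh+) = 1.
Independent loci: 1/2 × 1 = 1/2.

1/2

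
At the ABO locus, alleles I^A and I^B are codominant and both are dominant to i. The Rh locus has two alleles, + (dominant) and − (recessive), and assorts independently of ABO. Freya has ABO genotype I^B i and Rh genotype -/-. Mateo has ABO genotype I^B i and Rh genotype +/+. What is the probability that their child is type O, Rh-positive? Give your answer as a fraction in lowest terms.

1/4

ABO cross I^B i × I^B i → offspring phenotypes: 1/4 O, 3/4 B.
Rh cross -/- × +/+ → 1 Rh+.
Independent loci: P(type O, Rh-positive) = 1/4 × 1 = 1/4.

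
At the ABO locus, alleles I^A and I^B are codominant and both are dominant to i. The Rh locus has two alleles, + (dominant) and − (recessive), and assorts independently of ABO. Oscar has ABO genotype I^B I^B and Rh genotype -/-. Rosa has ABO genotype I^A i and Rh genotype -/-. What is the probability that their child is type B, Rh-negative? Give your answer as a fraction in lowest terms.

1/2

ABO cross I^B I^B × I^A i → offspring phenotypes: 1/2 B, 1/2 AB.
Rh cross -/- × -/- → 1 Rh-.
Independent loci: P(type B, Rh-negative) = 1/2 × 1 = 1/2.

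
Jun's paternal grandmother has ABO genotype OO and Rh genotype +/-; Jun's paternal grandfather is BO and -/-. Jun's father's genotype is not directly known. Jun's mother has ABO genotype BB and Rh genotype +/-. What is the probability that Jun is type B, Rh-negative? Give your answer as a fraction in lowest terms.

Jun's father's ABO genotype from OO × BO: 1/2 BO, 1/2 OO.
Crossing each possibility with the mother BB and summing P(type B): 1/2·1 + 1/2·1 = 1.
Similarly for Rh via the father's Rh distribution: P(Rh-) = 3/8.
Independent loci: 1 × 3/8 = 3/8.

3/8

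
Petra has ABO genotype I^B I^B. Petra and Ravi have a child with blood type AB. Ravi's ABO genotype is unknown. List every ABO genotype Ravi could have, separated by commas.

I^A I^A, I^A I^B, I^A i

For each candidate genotype of Ravi, check whether crossing it with I^B I^B can produce every observed child phenotype.
  I^A I^A → possible child types {AB} ✓
  I^A I^B → possible child types {B, AB} ✓
  I^A i → possible child types {B, AB} ✓
  I^B I^B → possible child types {B} ✗
  I^B i → possible child types {B} ✗
  i i → possible child types {B} ✗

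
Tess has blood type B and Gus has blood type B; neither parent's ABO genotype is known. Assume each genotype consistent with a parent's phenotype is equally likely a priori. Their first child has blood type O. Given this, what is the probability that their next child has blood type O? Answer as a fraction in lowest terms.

Possible genotypes: Tess ∈ {BB, BO}; Gus ∈ {BB, BO}.
Weight each parental genotype pair by prior × P(type-O child):
  BO × BO: posterior weight 1; P(next child type O) = 1/4.
Weighted sum = 1/4.

1/4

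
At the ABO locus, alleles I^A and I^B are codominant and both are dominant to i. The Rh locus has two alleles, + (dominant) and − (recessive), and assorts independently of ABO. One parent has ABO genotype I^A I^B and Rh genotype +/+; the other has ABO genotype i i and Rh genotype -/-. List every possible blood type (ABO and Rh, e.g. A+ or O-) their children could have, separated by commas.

Gametes from I^A I^B × i i give offspring ABO genotypes I^A i, I^B i, i.e. phenotypes A, B.
Rh cross +/+ × -/- → phenotypes Rh+.
Combining independently: A+, B+.

A+, B+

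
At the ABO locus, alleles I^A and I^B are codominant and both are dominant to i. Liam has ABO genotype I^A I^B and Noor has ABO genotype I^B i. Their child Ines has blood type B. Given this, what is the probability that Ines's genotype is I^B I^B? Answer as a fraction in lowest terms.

1/2

Cross I^A I^B × I^B i → 1/4 I^A I^B, 1/4 I^A i, 1/4 I^B I^B, 1/4 I^B i.
Type-B genotypes among offspring: I^B I^B (1/4), I^B i (1/4); total 1/2.
P(I^B I^B | type B) = (1/4) / (1/2) = 1/2.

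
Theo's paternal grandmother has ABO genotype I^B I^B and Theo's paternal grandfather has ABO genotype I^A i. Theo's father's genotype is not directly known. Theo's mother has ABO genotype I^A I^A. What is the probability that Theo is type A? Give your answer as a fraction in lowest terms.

1/2

Theo's father's ABO genotype from I^B I^B × I^A i: 1/2 I^A I^B, 1/2 I^B i.
Crossing each possibility with the mother I^A I^A and summing P(type A): 1/2·1/2 + 1/2·1/2 = 1/2.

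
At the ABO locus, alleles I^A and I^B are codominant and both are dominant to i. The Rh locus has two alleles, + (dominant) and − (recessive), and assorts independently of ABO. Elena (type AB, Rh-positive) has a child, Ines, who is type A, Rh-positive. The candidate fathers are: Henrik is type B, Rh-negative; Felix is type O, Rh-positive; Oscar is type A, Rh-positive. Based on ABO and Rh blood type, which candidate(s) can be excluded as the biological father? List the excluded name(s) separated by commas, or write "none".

A candidate is excluded only if no genotype consistent with his phenotype could produce a type A, Rh-positive child with a type AB, Rh-positive mother.
Every candidate has at least one consistent genotype combination, so none can be excluded.

none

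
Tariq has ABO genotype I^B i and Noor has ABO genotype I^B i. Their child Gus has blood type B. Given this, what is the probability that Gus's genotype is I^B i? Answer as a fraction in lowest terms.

2/3

Cross I^B i × I^B i → 1/4 I^B I^B, 1/2 I^B i, 1/4 i i.
Type-B genotypes among offspring: I^B I^B (1/4), I^B i (1/2); total 3/4.
P(I^B i | type B) = (1/2) / (3/4) = 2/3.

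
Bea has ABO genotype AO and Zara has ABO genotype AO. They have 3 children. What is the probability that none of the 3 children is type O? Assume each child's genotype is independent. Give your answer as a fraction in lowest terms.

27/64

ABO cross AO × AO → 1/4 O, 3/4 A.
So P(type O) = 1/4 per child.
P(not type O) = 3/4 for one child; (3/4)^3 = 27/64.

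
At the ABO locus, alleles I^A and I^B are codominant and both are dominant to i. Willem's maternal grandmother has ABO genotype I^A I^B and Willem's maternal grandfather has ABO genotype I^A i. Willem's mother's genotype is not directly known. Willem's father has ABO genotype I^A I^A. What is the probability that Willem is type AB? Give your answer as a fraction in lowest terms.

Willem's mother's ABO genotype from I^A I^B × I^A i: 1/4 I^A I^A, 1/4 I^A I^B, 1/4 I^A i, 1/4 I^B i.
Crossing each possibility with the father I^A I^A and summing P(type AB): 1/4·0 + 1/4·1/2 + 1/4·0 + 1/4·1/2 = 1/4.

1/4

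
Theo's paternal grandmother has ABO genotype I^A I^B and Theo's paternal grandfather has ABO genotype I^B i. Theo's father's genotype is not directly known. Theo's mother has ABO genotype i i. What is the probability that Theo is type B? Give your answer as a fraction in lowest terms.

1/2

Theo's father's ABO genotype from I^A I^B × I^B i: 1/4 I^A I^B, 1/4 I^A i, 1/4 I^B I^B, 1/4 I^B i.
Crossing each possibility with the mother i i and summing P(type B): 1/4·1/2 + 1/4·0 + 1/4·1 + 1/4·1/2 = 1/2.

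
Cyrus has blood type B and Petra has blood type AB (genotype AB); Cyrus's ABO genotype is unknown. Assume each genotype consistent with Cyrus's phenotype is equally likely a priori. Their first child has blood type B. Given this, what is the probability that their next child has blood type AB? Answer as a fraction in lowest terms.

Possible genotypes: Cyrus ∈ {BB, BO}; Petra ∈ {AB}.
Weight each parental genotype pair by prior × P(type-B child):
  BB × AB: posterior weight 1/2; P(next child type AB) = 1/2.
  BO × AB: posterior weight 1/2; P(next child type AB) = 1/4.
Weighted sum = 3/8.

3/8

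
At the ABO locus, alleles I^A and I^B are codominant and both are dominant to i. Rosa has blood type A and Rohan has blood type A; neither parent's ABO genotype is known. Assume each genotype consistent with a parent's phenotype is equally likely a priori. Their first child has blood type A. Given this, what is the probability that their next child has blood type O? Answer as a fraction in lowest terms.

Possible genotypes: Rosa ∈ {I^A I^A, I^A i}; Rohan ∈ {I^A I^A, I^A i}.
Weight each parental genotype pair by prior × P(type-A child):
  I^A I^A × I^A I^A: posterior weight 4/15; P(next child type O) = 0.
  I^A I^A × I^A i: posterior weight 4/15; P(next child type O) = 0.
  I^A i × I^A I^A: posterior weight 4/15; P(next child type O) = 0.
  I^A i × I^A i: posterior weight 1/5; P(next child type O) = 1/4.
Weighted sum = 1/20.

1/20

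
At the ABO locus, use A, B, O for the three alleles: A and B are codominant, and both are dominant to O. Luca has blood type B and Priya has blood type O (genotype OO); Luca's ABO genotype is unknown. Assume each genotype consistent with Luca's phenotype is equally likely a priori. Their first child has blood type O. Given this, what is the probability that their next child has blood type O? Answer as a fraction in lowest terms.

1/2

Possible genotypes: Luca ∈ {BB, BO}; Priya ∈ {OO}.
Weight each parental genotype pair by prior × P(type-O child):
  BO × OO: posterior weight 1; P(next child type O) = 1/2.
Weighted sum = 1/2.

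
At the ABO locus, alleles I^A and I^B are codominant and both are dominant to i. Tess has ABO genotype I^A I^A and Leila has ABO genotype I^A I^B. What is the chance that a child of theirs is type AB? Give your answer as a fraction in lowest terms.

ABO cross I^A I^A × I^A I^B → offspring phenotypes: 1/2 A, 1/2 AB.
So P(type AB) = 1/2.

1/2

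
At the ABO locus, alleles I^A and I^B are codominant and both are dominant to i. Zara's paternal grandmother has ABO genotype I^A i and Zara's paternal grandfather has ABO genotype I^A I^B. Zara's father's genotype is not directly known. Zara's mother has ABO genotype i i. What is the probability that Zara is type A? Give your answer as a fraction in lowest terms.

1/2

Zara's father's ABO genotype from I^A i × I^A I^B: 1/4 I^A I^A, 1/4 I^A I^B, 1/4 I^A i, 1/4 I^B i.
Crossing each possibility with the mother i i and summing P(type A): 1/4·1 + 1/4·1/2 + 1/4·1/2 + 1/4·0 = 1/2.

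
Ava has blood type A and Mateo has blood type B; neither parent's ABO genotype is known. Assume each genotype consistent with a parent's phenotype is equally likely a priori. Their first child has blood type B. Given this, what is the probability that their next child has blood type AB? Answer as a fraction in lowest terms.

5/12

Possible genotypes: Ava ∈ {I^A I^A, I^A i}; Mateo ∈ {I^B I^B, I^B i}.
Weight each parental genotype pair by prior × P(type-B child):
  I^A i × I^B I^B: posterior weight 2/3; P(next child type AB) = 1/2.
  I^A i × I^B i: posterior weight 1/3; P(next child type AB) = 1/4.
Weighted sum = 5/12.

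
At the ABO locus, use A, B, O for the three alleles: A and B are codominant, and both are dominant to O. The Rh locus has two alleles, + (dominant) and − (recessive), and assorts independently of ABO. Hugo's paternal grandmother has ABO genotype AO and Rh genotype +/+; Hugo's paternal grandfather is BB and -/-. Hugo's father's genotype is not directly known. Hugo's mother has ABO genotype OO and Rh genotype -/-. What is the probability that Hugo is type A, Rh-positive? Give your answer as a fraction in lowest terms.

1/8

Hugo's father's ABO genotype from AO × BB: 1/2 AB, 1/2 BO.
Crossing each possibility with the mother OO and summing P(type A): 1/2·1/2 + 1/2·0 = 1/4.
Similarly for Rh via the father's Rh distribution: P(Rh+) = 1/2.
Independent loci: 1/4 × 1/2 = 1/8.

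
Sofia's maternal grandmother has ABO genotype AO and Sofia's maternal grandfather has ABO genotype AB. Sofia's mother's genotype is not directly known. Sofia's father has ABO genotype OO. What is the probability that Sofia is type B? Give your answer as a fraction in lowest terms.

1/4

Sofia's mother's ABO genotype from AO × AB: 1/4 AA, 1/4 AB, 1/4 AO, 1/4 BO.
Crossing each possibility with the father OO and summing P(type B): 1/4·0 + 1/4·1/2 + 1/4·0 + 1/4·1/2 = 1/4.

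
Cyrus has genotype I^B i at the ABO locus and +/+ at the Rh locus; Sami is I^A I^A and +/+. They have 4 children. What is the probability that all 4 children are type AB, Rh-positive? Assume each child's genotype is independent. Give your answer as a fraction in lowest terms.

ABO cross I^B i × I^A I^A → 1/2 A, 1/2 AB.
Rh cross +/+ × +/+ → 1 Rh+; so P(type AB, Rh-positive) = 1/2 × 1 = 1/2 per child.
All 4 independent: (1/2)^4 = 1/16.

1/16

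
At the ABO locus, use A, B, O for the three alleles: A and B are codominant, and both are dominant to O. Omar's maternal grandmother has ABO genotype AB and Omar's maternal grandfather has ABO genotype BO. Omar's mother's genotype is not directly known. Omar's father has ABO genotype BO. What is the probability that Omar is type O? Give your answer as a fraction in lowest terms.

1/8

Omar's mother's ABO genotype from AB × BO: 1/4 AB, 1/4 AO, 1/4 BB, 1/4 BO.
Crossing each possibility with the father BO and summing P(type O): 1/4·0 + 1/4·1/4 + 1/4·0 + 1/4·1/4 = 1/8.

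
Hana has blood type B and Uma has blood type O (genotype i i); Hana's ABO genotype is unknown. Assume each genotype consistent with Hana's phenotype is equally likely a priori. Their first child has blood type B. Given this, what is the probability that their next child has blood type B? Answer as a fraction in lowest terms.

5/6

Possible genotypes: Hana ∈ {I^B I^B, I^B i}; Uma ∈ {i i}.
Weight each parental genotype pair by prior × P(type-B child):
  I^B I^B × i i: posterior weight 2/3; P(next child type B) = 1.
  I^B i × i i: posterior weight 1/3; P(next child type B) = 1/2.
Weighted sum = 5/6.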